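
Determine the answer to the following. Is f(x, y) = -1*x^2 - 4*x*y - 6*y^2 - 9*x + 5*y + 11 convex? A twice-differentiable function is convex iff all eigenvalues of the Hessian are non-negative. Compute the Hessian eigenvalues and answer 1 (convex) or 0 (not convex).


The Hessian of f(x,y) = -1*x^2 - 4*x*y - 6*y^2 - 9*x + 5*y + 11 is:
H = [[-2, -4], [-4, -12]]
Trace = -2 - 12 = -14
Determinant = -2*-12 - (-4)^2 = 8
Discriminant = (-14)^2 - 4*8 = 164.0
Eigenvalues: lambda_1 = -13.4031, lambda_2 = -0.5969
The function is not convex.

0


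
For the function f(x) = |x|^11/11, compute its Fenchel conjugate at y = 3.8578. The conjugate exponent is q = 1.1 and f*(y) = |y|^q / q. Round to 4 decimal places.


The conjugate exponent q satisfies 1/p + 1/q = 1.
p = 11, so q = 11/(11 - 1) = 1.1
|y|^q = 3.8578^1.1 = 4.4154
f*(3.8578) = 4.4154 / 1.1 = 4.014


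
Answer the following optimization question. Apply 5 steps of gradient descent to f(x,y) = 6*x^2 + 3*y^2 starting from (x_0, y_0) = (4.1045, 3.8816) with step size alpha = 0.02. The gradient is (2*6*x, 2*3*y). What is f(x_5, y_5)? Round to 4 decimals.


Gradient descent on f(x,y) = 6*x^2 + 3*y^2.
Starting point: (4.1045, 3.8816), alpha = 0.02
Step 1: grad_x = 2*6*4.1045 = 49.254, grad_y = 2*3*3.8816 = 23.2896
  x_1 = 4.1045 - 0.02*49.254 = 3.1194
  y_1 = 3.8816 - 0.02*23.2896 = 3.4158
Step 2: grad_x = 2*6*3.1194 = 37.433, grad_y = 2*3*3.4158 = 20.4948
  x_2 = 3.1194 - 0.02*37.433 = 2.3708
  y_2 = 3.4158 - 0.02*20.4948 = 3.0059
Step 3: grad_x = 2*6*2.3708 = 28.4491, grad_y = 2*3*3.0059 = 18.0355
  x_3 = 2.3708 - 0.02*28.4491 = 1.8018
  y_3 = 3.0059 - 0.02*18.0355 = 2.6452
Step 4: grad_x = 2*6*1.8018 = 21.6213, grad_y = 2*3*2.6452 = 15.8712
  x_4 = 1.8018 - 0.02*21.6213 = 1.3694
  y_4 = 2.6452 - 0.02*15.8712 = 2.3278
Step 5: grad_x = 2*6*1.3694 = 16.4322, grad_y = 2*3*2.3278 = 13.9667
  x_5 = 1.3694 - 0.02*16.4322 = 1.0407
  y_5 = 2.3278 - 0.02*13.9667 = 2.0484
f(1.0407, 2.0484) = 6*1.0407^2 + 3*2.0484^2 = 19.0868


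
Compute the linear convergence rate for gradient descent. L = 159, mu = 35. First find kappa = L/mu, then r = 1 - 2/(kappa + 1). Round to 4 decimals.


Step 1: Compute the condition number.
kappa = L/mu = 159/35 = 4.5429
Step 2: Compute the convergence rate.
r = 1 - 2/(kappa + 1) = 1 - 2*mu/(L + mu) = (L - mu)/(L + mu) = 124/194 = 0.6392


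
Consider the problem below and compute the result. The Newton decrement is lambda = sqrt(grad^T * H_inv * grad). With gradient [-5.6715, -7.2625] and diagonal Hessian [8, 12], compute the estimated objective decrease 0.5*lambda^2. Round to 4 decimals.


Step 1: H is diagonal, so H^(-1) * g = [-0.7089, -0.6052].
Step 2: g^T H^(-1) g = sum_i g_i^2 / H_ii
  = (-5.6715)^2/8 + (-7.2625)^2/12
  = 4.0207 + 4.3953 = 8.4161
Step 3: Objective decrease = 0.5 * g^T H^(-1) g = 4.208


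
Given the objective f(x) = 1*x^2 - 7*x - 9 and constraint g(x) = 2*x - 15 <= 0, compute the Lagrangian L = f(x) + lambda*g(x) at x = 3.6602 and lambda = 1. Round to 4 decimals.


Step 1: Evaluate f(x).
f(3.6602) = 1*3.6602^2 - 7*3.6602 - 9 = -21.2243
Step 2: Evaluate g(x).
g(3.6602) = 2*3.6602 - 15 = -7.6796
Step 3: Compute Lagrangian.
L = -21.2243 + 1*-7.6796 = -28.9039


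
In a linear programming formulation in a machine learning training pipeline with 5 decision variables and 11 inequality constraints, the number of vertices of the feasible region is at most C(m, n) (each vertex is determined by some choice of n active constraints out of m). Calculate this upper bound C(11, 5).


Each vertex corresponds to some choice of n active constraints out of m, so the number of vertices is at most C(m, n) = m! / (n!(m-n)!).
m = 11, n = 5
Numerator: 11 * 10 * 9 * 8 * 7
Denominator: 5! = 120
C(11, 5) = 462


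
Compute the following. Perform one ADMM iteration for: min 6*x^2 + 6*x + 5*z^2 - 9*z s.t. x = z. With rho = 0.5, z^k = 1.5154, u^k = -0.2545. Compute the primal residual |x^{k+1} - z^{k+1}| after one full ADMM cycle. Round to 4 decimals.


ADMM iteration with rho = 0.5, z^k = 1.5154, u^k = -0.2545
Step 1: x-update.
Minimize 6*x^2 + 6*x + (0.5/2)*(x - 1.5154 - 0.2545)^2
FOC: (2*6 + 0.5)*x = -6 + 0.5*(1.5154 + 0.2545)
x^{k+1} = -0.4092
Step 2: z-update.
Minimize 5*z^2 - 9*z + (0.5/2)*(-0.4092 - z - 0.2545)^2
FOC: (2*5 + 0.5)*z = 9 + 0.5*(-0.4092 - 0.2545)
z^{k+1} = 0.8255
Step 3: u-update.
u^{k+1} = -0.2545 - 0.4092 - 0.8255 = -1.4892
Step 4: Primal residual = |-0.4092 - 0.8255| = 1.2347


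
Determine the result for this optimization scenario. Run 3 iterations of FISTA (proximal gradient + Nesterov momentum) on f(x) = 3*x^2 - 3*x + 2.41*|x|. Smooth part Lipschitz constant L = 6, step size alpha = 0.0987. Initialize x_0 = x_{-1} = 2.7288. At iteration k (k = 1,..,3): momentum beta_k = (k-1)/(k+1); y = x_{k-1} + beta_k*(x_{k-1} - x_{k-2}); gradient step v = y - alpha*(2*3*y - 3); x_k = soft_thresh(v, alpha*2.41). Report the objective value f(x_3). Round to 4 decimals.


FISTA on f(x) = 3*x^2 - 3*x + 2.41*|x|
L = 6, alpha = 0.0987
Iteration 1: beta = 0.0, y = 2.7288 + 0.0*(2.7288 - 2.7288) = 2.7288
  grad(y) = 13.3728, v = y - alpha*grad = 1.4089
  prox(v) = soft_thresh(1.4089, 0.2379) = 1.171
Iteration 2: beta = 0.3333, y = 1.171 + 0.3333*(1.171 - 2.7288) = 0.6518
  grad(y) = 0.9107, v = y - alpha*grad = 0.5619
  prox(v) = soft_thresh(0.5619, 0.2379) = 0.324
Iteration 3: beta = 0.5, y = 0.324 + 0.5*(0.324 - 1.171) = -0.0995
  grad(y) = -3.5968, v = y - alpha*grad = 0.2555
  prox(v) = soft_thresh(0.2555, 0.2379) = 0.0177
f(x_3) = 3*0.0177^2 - 3*0.0177 + 2.41*|0.0177| = -0.0095


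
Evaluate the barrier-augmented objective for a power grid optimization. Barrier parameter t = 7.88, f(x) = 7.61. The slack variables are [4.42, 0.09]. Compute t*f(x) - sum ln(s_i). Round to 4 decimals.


Step 1: Compute log-barrier.
ln values: [1.4861, -2.4079]
phi = -(1.4861 - 2.4079) = 0.9218
Step 2: Compute augmented objective.
t*f(x) = 7.88*7.61 = 59.9668
Total = 59.9668 + 0.9218 = 60.8886


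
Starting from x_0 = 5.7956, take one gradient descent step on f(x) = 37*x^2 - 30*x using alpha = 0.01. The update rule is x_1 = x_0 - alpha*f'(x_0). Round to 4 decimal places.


We compute the gradient at x_0 and apply the update.
f'(x) = 74*x - 30
f'(5.7956) = 74*5.7956 - 30 = 398.8744
x_1 = 5.7956 - 0.01*398.8744 = 1.8069


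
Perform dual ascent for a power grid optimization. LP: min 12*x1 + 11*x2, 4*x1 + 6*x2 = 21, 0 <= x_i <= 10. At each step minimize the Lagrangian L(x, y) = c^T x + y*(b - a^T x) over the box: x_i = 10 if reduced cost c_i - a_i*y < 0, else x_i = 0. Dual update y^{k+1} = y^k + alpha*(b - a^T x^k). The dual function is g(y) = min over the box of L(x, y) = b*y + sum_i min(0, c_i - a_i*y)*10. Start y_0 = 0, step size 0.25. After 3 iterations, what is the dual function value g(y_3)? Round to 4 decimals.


Dual ascent for LP: min 12*x1 + 11*x2, 4*x1 + 6*x2 = 21, 0 <= x_i <= 10
Step 1: y^k = 0.0, reduced costs: (12.0, 11.0)
  x^k = (0.0, 0.0), subgradient = b - a^T x = 21.0
  y^{k+1} = 0.0 + 0.25*21.0 = 5.25
Step 2: y^k = 5.25, reduced costs: (-9.0, -20.5)
  x^k = (10.0, 10.0), subgradient = b - a^T x = -79.0
  y^{k+1} = 5.25 + 0.25*-79.0 = -14.5
Step 3: y^k = -14.5, reduced costs: (70.0, 98.0)
  x^k = (0.0, 0.0), subgradient = b - a^T x = 21.0
  y^{k+1} = -14.5 + 0.25*21.0 = -9.25
Dual objective at y_3 = -9.25: reduced costs (49.0, 66.5), box minimizer x = (0.0, 0.0)
g(y_3) = b*y + (c1 - a1*y)*x1 + (c2 - a2*y)*x2 = 21*(-9.25) + 49.0*0.0 + 66.5*0.0 = -194.25 + 0.0 + 0.0 = -194.25


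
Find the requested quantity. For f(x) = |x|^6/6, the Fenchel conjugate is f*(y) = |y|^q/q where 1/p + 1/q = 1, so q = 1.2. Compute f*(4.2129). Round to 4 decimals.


The conjugate exponent q satisfies 1/p + 1/q = 1.
p = 6, so q = 6/(6 - 1) = 1.2
|y|^q = 4.2129^1.2 = 5.6169
f*(4.2129) = 5.6169 / 1.2 = 4.6808


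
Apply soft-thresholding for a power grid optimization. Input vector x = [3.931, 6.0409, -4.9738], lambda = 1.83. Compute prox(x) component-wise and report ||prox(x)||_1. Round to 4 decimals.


Soft-thresholding with lambda = 1.83:
prox(3.931) = sign(3.931)*max(|3.931| - 1.83, 0) = 2.101
prox(6.0409) = sign(6.0409)*max(|6.0409| - 1.83, 0) = 4.2109
prox(-4.9738) = sign(-4.9738)*max(|-4.9738| - 1.83, 0) = -3.1438
prox(x) = [2.101, 4.2109, -3.1438]
||prox(x)||_1 = 2.101 + 4.2109 + 3.1438 = 9.4557


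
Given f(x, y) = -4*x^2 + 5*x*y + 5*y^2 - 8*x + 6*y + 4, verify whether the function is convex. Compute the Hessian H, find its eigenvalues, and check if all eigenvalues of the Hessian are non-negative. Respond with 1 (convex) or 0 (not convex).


The Hessian of f(x,y) = -4*x^2 + 5*x*y + 5*y^2 - 8*x + 6*y + 4 is:
H = [[-8, 5], [5, 10]]
Trace = -8 + 10 = 2
Determinant = -8*10 - (5)^2 = -105
Discriminant = (2)^2 - 4*-105 = 424.0
Eigenvalues: lambda_1 = -9.2956, lambda_2 = 11.2956
The function is not convex.

0


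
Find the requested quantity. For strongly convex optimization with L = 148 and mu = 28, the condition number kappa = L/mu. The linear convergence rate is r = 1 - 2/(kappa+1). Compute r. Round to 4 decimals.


Step 1: Compute the condition number.
kappa = L/mu = 148/28 = 5.2857
Step 2: Compute the convergence rate.
r = 1 - 2/(kappa + 1) = 1 - 2*mu/(L + mu) = (L - mu)/(L + mu) = 120/176 = 0.6818


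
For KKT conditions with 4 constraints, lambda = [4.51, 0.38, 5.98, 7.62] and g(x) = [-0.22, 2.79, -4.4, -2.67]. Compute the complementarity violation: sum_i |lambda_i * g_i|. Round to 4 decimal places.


KKT complementary slackness check:
lambda_1 * g_1 = 4.51 * -0.22 = -0.9922
lambda_2 * g_2 = 0.38 * 2.79 = 1.0602
lambda_3 * g_3 = 5.98 * -4.4 = -26.312
lambda_4 * g_4 = 7.62 * -2.67 = -20.3454
Total violation = 0.9922 + 1.0602 + 26.312 + 20.3454 = 48.7098


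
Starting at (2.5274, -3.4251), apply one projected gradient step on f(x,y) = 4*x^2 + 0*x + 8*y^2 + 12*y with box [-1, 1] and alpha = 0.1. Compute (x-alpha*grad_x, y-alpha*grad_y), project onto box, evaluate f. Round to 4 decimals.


Step 1: Compute gradient at (2.5274, -3.4251).
grad_x = 2*4*2.5274 + 0 = 20.2192
grad_y = 2*8*-3.4251 + 12 = -42.8016
Step 2: Gradient step.
x_raw = 2.5274 - 0.1*20.2192 = 0.5055
y_raw = -3.4251 - 0.1*-42.8016 = 0.8551
Step 3: Project onto [-1, 1].
x_proj = clip(0.5055) = 0.5055
y_proj = clip(0.8551) = 0.8551
Step 4: Evaluate f.
f(0.5055, 0.8551) = 17.1318


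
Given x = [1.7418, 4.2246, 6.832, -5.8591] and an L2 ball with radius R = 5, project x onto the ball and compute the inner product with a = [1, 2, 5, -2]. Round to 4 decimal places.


Step 1: Compute ||x|| (intermediates to 6 decimals).
||x|| = sqrt(1.7418^2 + 4.2246^2 + 6.832^2 + (-5.8591)^2) = 10.093879
Step 2: Project.
Since ||x|| > R, scale = R/||x|| = 5/10.093879 = 0.49535, proj(x) = scale * x
proj(x) = [0.862801, 2.092656, 3.384231, -2.902305]
Step 3: Dot product.
a^T * proj(x) = 1*0.862801 + 2*2.092656 + 5*3.384231 - 2*(-2.902305) = 27.7739


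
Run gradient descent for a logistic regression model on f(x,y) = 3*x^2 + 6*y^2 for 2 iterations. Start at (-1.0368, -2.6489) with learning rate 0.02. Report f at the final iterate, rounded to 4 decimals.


Gradient descent on f(x,y) = 3*x^2 + 6*y^2.
Starting point: (-1.0368, -2.6489), alpha = 0.02
Step 1: grad_x = 2*3*-1.0368 = -6.2208, grad_y = 2*6*-2.6489 = -31.7868
  x_1 = -1.0368 - 0.02*-6.2208 = -0.9124
  y_1 = -2.6489 - 0.02*-31.7868 = -2.0132
Step 2: grad_x = 2*3*-0.9124 = -5.4743, grad_y = 2*6*-2.0132 = -24.158
  x_2 = -0.9124 - 0.02*-5.4743 = -0.8029
  y_2 = -2.0132 - 0.02*-24.158 = -1.53
f(-0.8029, -1.53) = 3*(-0.8029)^2 + 6*(-1.53)^2 = 15.9794


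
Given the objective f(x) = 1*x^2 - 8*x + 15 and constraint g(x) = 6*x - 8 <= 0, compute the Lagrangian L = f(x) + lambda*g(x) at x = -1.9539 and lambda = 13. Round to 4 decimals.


Step 1: Evaluate f(x).
f(-1.9539) = 1*(-1.9539)^2 - 8*(-1.9539) + 15 = 34.4489
Step 2: Evaluate g(x).
g(-1.9539) = 6*-1.9539 - 8 = -19.7234
Step 3: Compute Lagrangian.
L = 34.4489 + 13*-19.7234 = -221.9553


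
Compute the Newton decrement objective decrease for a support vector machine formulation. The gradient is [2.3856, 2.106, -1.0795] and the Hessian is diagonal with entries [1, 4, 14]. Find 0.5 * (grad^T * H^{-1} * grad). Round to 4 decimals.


Step 1: H is diagonal, so H^(-1) * g = [2.3856, 0.5265, -0.0771].
Step 2: g^T H^(-1) g = sum_i g_i^2 / H_ii
  = (2.3856)^2/1 + (2.106)^2/4 + (-1.0795)^2/14
  = 5.6911 + 1.1088 + 0.0832 = 6.8831
Step 3: Objective decrease = 0.5 * g^T H^(-1) g = 3.4416


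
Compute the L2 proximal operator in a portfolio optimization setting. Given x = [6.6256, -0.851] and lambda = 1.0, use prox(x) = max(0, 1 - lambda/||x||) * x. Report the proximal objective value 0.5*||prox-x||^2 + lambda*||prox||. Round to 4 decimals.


Step 1: Compute ||x||.
||x|| = 6.68
Step 2: Compute scaling factor.
scale = max(0, 1 - 1.0/6.68) = 0.8503
Step 3: prox(x) = [5.6337, -0.7236]
||prox(x)|| = 5.68
Step 4: Proximal objective.
0.5*||prox-x||^2 = 0.5
lambda*||prox|| = 5.68
Total = 6.18


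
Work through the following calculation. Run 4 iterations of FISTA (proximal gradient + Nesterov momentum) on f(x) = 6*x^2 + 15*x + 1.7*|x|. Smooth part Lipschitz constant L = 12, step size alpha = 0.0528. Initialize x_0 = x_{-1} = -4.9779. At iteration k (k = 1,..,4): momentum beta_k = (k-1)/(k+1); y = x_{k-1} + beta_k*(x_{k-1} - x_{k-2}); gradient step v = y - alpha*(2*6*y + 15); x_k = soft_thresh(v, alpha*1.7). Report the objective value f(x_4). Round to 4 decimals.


FISTA on f(x) = 6*x^2 + 15*x + 1.7*|x|
L = 12, alpha = 0.0528
Iteration 1: beta = 0.0, y = -4.9779 + 0.0*(-4.9779 + 4.9779) = -4.9779
  grad(y) = -44.7348, v = y - alpha*grad = -2.6159
  prox(v) = soft_thresh(-2.6159, 0.0898) = -2.5261
Iteration 2: beta = 0.3333, y = -2.5261 + 0.3333*(-2.5261 + 4.9779) = -1.7089
  grad(y) = -5.5067, v = y - alpha*grad = -1.4181
  prox(v) = soft_thresh(-1.4181, 0.0898) = -1.3284
Iteration 3: beta = 0.5, y = -1.3284 + 0.5*(-1.3284 + 2.5261) = -0.7295
  grad(y) = 6.2461, v = y - alpha*grad = -1.0593
  prox(v) = soft_thresh(-1.0593, 0.0898) = -0.9695
Iteration 4: beta = 0.6, y = -0.9695 + 0.6*(-0.9695 + 1.3284) = -0.7542
  grad(y) = 5.9494, v = y - alpha*grad = -1.0683
  prox(v) = soft_thresh(-1.0683, 0.0898) = -0.9786
f(x_4) = 6*(-0.9786)^2 + 15*(-0.9786) + 1.7*|-0.9786| = -7.2694


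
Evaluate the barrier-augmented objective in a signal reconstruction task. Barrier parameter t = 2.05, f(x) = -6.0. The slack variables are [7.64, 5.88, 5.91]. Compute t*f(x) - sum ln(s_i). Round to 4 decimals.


Step 1: Compute log-barrier.
ln values: [2.0334, 1.7716, 1.7766]
phi = -(2.0334 + 1.7716 + 1.7766) = -5.5816
Step 2: Compute augmented objective.
t*f(x) = 2.05*-6.0 = -12.3
Total = -12.3 - 5.5816 = -17.8816


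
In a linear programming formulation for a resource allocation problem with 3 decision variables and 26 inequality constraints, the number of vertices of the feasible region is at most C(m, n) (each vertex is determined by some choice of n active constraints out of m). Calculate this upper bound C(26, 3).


Each vertex corresponds to some choice of n active constraints out of m, so the number of vertices is at most C(m, n) = m! / (n!(m-n)!).
m = 26, n = 3
Numerator: 26 * 25 * 24
Denominator: 3! = 6
C(26, 3) = 2600


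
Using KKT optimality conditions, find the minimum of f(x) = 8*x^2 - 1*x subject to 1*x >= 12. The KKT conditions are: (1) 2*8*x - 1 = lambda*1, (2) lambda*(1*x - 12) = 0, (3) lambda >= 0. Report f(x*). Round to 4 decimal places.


Step 1: Try lambda = 0 (constraint inactive).
x_unc = 1/(2*8) = 0.0625
Check: 1*0.0625 = 0.0625 < 12 -- violated!
Step 2: Constraint must be active: 1*x = 12
x* = 12/1 = 12.0
lambda = (2*8*12.0 - 1)/1 = 191.0
Step 3: Compute optimal value.
f(x*) = 8*12.0^2 - 1*12.0 = 1140.0


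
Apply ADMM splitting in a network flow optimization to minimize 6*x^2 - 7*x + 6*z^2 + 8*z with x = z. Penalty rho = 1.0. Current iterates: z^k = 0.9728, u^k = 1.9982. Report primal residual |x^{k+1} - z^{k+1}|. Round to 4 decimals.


ADMM iteration with rho = 1.0, z^k = 0.9728, u^k = 1.9982
Step 1: x-update.
Minimize 6*x^2 - 7*x + (1.0/2)*(x - 0.9728 + 1.9982)^2
FOC: (2*6 + 1.0)*x = 7 + 1.0*(0.9728 - 1.9982)
x^{k+1} = 0.4596
Step 2: z-update.
Minimize 6*z^2 + 8*z + (1.0/2)*(0.4596 - z + 1.9982)^2
FOC: (2*6 + 1.0)*z = -8 + 1.0*(0.4596 + 1.9982)
z^{k+1} = -0.4263
Step 3: u-update.
u^{k+1} = 1.9982 + 0.4596 + 0.4263 = 2.8841
Step 4: Primal residual = |0.4596 + 0.4263| = 0.8859


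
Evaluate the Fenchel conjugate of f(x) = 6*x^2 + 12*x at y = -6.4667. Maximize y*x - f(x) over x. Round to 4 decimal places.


f*(y) = sup_x {y*x - a*x^2 - b*x} = sup_x {(y-b)*x - a*x^2}
FOC: (y - b) - 2a*x = 0 => x* = (y - b)/(2a)
x* = (-6.4667 - 12)/(2*6) = -1.5389
f*(-6.4667) = (y-b)^2/(4a) = (-6.4667 - 12)^2/(4*6)
= 341.019/24 = 14.2091


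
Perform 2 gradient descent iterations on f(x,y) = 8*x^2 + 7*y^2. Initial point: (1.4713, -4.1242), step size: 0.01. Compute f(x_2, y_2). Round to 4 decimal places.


Gradient descent on f(x,y) = 8*x^2 + 7*y^2.
Starting point: (1.4713, -4.1242), alpha = 0.01
Step 1: grad_x = 2*8*1.4713 = 23.5408, grad_y = 2*7*-4.1242 = -57.7388
  x_1 = 1.4713 - 0.01*23.5408 = 1.2359
  y_1 = -4.1242 - 0.01*-57.7388 = -3.5468
Step 2: grad_x = 2*8*1.2359 = 19.7743, grad_y = 2*7*-3.5468 = -49.6554
  x_2 = 1.2359 - 0.01*19.7743 = 1.0381
  y_2 = -3.5468 - 0.01*-49.6554 = -3.0503
f(1.0381, -3.0503) = 8*1.0381^2 + 7*(-3.0503)^2 = 73.7506


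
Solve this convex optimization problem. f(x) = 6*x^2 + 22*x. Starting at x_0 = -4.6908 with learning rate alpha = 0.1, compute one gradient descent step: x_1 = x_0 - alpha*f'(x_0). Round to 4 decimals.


We compute the gradient at x_0 and apply the update.
f'(x) = 12*x + 22
f'(-4.6908) = 12*-4.6908 + 22 = -34.2896
x_1 = -4.6908 - 0.1*-34.2896 = -1.2618


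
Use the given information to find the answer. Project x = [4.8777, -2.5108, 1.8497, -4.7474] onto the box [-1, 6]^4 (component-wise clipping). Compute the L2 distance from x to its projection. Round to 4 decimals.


Project each component onto [-1, 6].
clip(4.8777) = 4.8777, clip(-2.5108) = -1.0, clip(1.8497) = 1.8497, clip(-4.7474) = -1.0
Projection = [4.8777, -1.0, 1.8497, -1.0]
Squared diffs: [0.0, 2.2825, 0.0, 14.043]
Distance = sqrt(16.3255) = 4.0405


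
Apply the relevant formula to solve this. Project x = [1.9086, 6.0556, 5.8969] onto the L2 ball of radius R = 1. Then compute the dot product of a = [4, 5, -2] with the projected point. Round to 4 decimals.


Step 1: Compute ||x|| (intermediates to 6 decimals).
||x|| = sqrt(1.9086^2 + 6.0556^2 + 5.8969^2) = 8.665245
Step 2: Project.
Since ||x|| > R, scale = R/||x|| = 1/8.665245 = 0.115404, proj(x) = scale * x
proj(x) = [0.22026, 0.69884, 0.680526]
Step 3: Dot product.
a^T * proj(x) = 4*0.22026 + 5*0.69884 - 2*0.680526 = 3.0142


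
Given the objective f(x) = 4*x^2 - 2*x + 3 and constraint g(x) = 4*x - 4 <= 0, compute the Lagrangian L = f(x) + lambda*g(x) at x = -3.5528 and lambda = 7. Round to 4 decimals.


Step 1: Evaluate f(x).
f(-3.5528) = 4*(-3.5528)^2 - 2*(-3.5528) + 3 = 60.5952
Step 2: Evaluate g(x).
g(-3.5528) = 4*-3.5528 - 4 = -18.2112
Step 3: Compute Lagrangian.
L = 60.5952 + 7*-18.2112 = -66.8832


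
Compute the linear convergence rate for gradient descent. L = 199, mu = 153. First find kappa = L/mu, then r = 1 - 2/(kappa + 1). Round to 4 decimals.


Step 1: Compute the condition number.
kappa = L/mu = 199/153 = 1.3007
Step 2: Compute the convergence rate.
r = 1 - 2/(kappa + 1) = 1 - 2*mu/(L + mu) = (L - mu)/(L + mu) = 46/352 = 0.1307


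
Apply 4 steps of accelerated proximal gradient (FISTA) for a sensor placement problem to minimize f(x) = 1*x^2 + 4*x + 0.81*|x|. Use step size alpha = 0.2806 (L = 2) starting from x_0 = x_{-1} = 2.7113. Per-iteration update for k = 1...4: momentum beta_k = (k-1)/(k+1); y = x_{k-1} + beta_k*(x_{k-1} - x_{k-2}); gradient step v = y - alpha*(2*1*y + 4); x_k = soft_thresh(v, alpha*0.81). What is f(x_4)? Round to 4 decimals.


FISTA on f(x) = 1*x^2 + 4*x + 0.81*|x|
L = 2, alpha = 0.2806
Iteration 1: beta = 0.0, y = 2.7113 + 0.0*(2.7113 - 2.7113) = 2.7113
  grad(y) = 9.4226, v = y - alpha*grad = 0.0673
  prox(v) = soft_thresh(0.0673, 0.2273) = 0.0
Iteration 2: beta = 0.3333, y = 0.0 + 0.3333*(0.0 - 2.7113) = -0.9038
  grad(y) = 2.1925, v = y - alpha*grad = -1.519
  prox(v) = soft_thresh(-1.519, 0.2273) = -1.2917
Iteration 3: beta = 0.5, y = -1.2917 + 0.5*(-1.2917 - 0.0) = -1.9375
  grad(y) = 0.1249, v = y - alpha*grad = -1.9726
  prox(v) = soft_thresh(-1.9726, 0.2273) = -1.7453
Iteration 4: beta = 0.6, y = -1.7453 + 0.6*(-1.7453 + 1.2917) = -2.0175
  grad(y) = -0.0349, v = y - alpha*grad = -2.0077
  prox(v) = soft_thresh(-2.0077, 0.2273) = -1.7804
f(x_4) = 1*(-1.7804)^2 + 4*(-1.7804) + 0.81*|-1.7804| = -2.5097


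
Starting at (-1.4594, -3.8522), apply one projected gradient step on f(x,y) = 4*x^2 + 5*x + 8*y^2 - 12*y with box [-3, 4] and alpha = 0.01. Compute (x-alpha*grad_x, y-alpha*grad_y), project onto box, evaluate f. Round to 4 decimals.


Step 1: Compute gradient at (-1.4594, -3.8522).
grad_x = 2*4*-1.4594 + 5 = -6.6752
grad_y = 2*8*-3.8522 - 12 = -73.6352
Step 2: Gradient step.
x_raw = -1.4594 - 0.01*-6.6752 = -1.3926
y_raw = -3.8522 - 0.01*-73.6352 = -3.1158
Step 3: Project onto [-3, 4].
x_proj = clip(-1.3926) = -1.3926
y_proj = clip(-3.1158) = -3.0
Step 4: Evaluate f.
f(-1.3926, -3.0) = 108.7946


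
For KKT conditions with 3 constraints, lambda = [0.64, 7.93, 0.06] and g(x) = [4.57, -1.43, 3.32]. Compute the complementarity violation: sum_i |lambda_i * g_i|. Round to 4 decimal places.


KKT complementary slackness check:
lambda_1 * g_1 = 0.64 * 4.57 = 2.9248
lambda_2 * g_2 = 7.93 * -1.43 = -11.3399
lambda_3 * g_3 = 0.06 * 3.32 = 0.1992
Total violation = 2.9248 + 11.3399 + 0.1992 = 14.4639


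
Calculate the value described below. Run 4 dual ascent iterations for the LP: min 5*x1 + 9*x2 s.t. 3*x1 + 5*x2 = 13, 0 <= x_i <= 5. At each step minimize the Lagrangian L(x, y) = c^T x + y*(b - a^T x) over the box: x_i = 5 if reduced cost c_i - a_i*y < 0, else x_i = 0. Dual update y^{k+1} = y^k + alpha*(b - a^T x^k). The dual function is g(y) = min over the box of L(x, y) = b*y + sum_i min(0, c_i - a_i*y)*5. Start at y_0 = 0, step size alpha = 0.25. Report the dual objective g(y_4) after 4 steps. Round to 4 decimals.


Dual ascent for LP: min 5*x1 + 9*x2, 3*x1 + 5*x2 = 13, 0 <= x_i <= 5
Step 1: y^k = 0.0, reduced costs: (5.0, 9.0)
  x^k = (0.0, 0.0), subgradient = b - a^T x = 13.0
  y^{k+1} = 0.0 + 0.25*13.0 = 3.25
Step 2: y^k = 3.25, reduced costs: (-4.75, -7.25)
  x^k = (5.0, 5.0), subgradient = b - a^T x = -27.0
  y^{k+1} = 3.25 + 0.25*-27.0 = -3.5
Step 3: y^k = -3.5, reduced costs: (15.5, 26.5)
  x^k = (0.0, 0.0), subgradient = b - a^T x = 13.0
  y^{k+1} = -3.5 + 0.25*13.0 = -0.25
Step 4: y^k = -0.25, reduced costs: (5.75, 10.25)
  x^k = (0.0, 0.0), subgradient = b - a^T x = 13.0
  y^{k+1} = -0.25 + 0.25*13.0 = 3.0
Dual objective at y_4 = 3.0: reduced costs (-4.0, -6.0), box minimizer x = (5.0, 5.0)
g(y_4) = b*y + (c1 - a1*y)*x1 + (c2 - a2*y)*x2 = 13*3.0 + (-4.0)*5.0 + (-6.0)*5.0 = 39.0 - 20.0 - 30.0 = -11.0


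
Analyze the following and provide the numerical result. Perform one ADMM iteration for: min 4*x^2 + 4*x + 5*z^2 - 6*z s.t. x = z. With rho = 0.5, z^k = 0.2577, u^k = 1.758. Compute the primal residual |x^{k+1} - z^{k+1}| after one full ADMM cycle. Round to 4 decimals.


ADMM iteration with rho = 0.5, z^k = 0.2577, u^k = 1.758
Step 1: x-update.
Minimize 4*x^2 + 4*x + (0.5/2)*(x - 0.2577 + 1.758)^2
FOC: (2*4 + 0.5)*x = -4 + 0.5*(0.2577 - 1.758)
x^{k+1} = -0.5588
Step 2: z-update.
Minimize 5*z^2 - 6*z + (0.5/2)*(-0.5588 - z + 1.758)^2
FOC: (2*5 + 0.5)*z = 6 + 0.5*(-0.5588 + 1.758)
z^{k+1} = 0.6285
Step 3: u-update.
u^{k+1} = 1.758 - 0.5588 - 0.6285 = 0.5706
Step 4: Primal residual = |-0.5588 - 0.6285| = 1.1874


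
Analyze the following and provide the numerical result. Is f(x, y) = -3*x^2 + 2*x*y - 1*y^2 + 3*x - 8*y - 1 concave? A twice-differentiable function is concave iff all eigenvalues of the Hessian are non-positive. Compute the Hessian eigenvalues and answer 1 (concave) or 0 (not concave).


The Hessian of f(x,y) = -3*x^2 + 2*x*y - 1*y^2 + 3*x - 8*y - 1 is:
H = [[-6, 2], [2, -2]]
Trace = -6 - 2 = -8
Determinant = -6*-2 - (2)^2 = 8
Discriminant = (-8)^2 - 4*8 = 32.0
Eigenvalues: lambda_1 = -6.8284, lambda_2 = -1.1716
The function is concave.

1


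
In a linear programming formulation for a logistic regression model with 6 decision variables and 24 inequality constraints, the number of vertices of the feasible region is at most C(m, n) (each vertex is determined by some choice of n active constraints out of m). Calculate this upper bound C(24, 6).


Each vertex corresponds to some choice of n active constraints out of m, so the number of vertices is at most C(m, n) = m! / (n!(m-n)!).
m = 24, n = 6
Numerator: 24 * 23 * 22 * 21 * 20 * 19
Denominator: 6! = 720
C(24, 6) = 134596


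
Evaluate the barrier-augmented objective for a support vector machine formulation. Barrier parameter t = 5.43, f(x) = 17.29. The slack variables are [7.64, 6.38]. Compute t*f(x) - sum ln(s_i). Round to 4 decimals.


Step 1: Compute log-barrier.
ln values: [2.0334, 1.8532]
phi = -(2.0334 + 1.8532) = -3.8866
Step 2: Compute augmented objective.
t*f(x) = 5.43*17.29 = 93.8847
Total = 93.8847 - 3.8866 = 89.9981


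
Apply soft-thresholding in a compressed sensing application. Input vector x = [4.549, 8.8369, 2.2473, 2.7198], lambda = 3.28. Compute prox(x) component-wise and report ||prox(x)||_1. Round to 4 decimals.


Soft-thresholding with lambda = 3.28:
prox(4.549) = sign(4.549)*max(|4.549| - 3.28, 0) = 1.269
prox(8.8369) = sign(8.8369)*max(|8.8369| - 3.28, 0) = 5.5569
prox(2.2473) = sign(2.2473)*max(|2.2473| - 3.28, 0) = 0.0
prox(2.7198) = sign(2.7198)*max(|2.7198| - 3.28, 0) = 0.0
prox(x) = [1.269, 5.5569, 0.0, 0.0]
||prox(x)||_1 = 1.269 + 5.5569 + 0.0 + 0.0 = 6.8259


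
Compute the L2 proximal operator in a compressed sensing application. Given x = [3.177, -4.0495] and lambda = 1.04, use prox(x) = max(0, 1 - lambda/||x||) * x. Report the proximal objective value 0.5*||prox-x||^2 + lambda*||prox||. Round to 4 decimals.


Step 1: Compute ||x||.
||x|| = 5.147
Step 2: Compute scaling factor.
scale = max(0, 1 - 1.04/5.147) = 0.7979
Step 3: prox(x) = [2.5351, -3.2313]
||prox(x)|| = 4.107
Step 4: Proximal objective.
0.5*||prox-x||^2 = 0.5408
lambda*||prox|| = 4.2713
Total = 4.8121


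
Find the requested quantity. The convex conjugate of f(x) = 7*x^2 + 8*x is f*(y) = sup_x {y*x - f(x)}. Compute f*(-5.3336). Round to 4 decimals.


f*(y) = sup_x {y*x - a*x^2 - b*x} = sup_x {(y-b)*x - a*x^2}
FOC: (y - b) - 2a*x = 0 => x* = (y - b)/(2a)
x* = (-5.3336 - 8)/(2*7) = -0.9524
f*(-5.3336) = (y-b)^2/(4a) = (-5.3336 - 8)^2/(4*7)
= 177.7849/28 = 6.3495


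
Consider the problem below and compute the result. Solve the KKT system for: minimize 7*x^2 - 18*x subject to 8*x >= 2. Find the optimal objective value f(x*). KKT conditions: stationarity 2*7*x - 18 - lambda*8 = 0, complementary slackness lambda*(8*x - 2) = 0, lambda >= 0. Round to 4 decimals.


Step 1: Try lambda = 0 (constraint inactive).
Stationarity: 2*7*x - 18 = 0
x* = 18/(2*7) = 9/7 = 1.2857 (rounded; the exact value 9/7 is used below)
Check constraint: 8*1.2857 = 10.2856 >= 2 -- satisfied.
Step 2: Compute optimal value.
f(x*) = 7*(9/7)^2 - 18*(9/7) = -11.5714


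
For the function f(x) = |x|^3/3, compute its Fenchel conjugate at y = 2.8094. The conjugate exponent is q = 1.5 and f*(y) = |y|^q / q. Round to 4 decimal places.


The conjugate exponent q satisfies 1/p + 1/q = 1.
p = 3, so q = 3/(3 - 1) = 1.5
|y|^q = 2.8094^1.5 = 4.7089
f*(2.8094) = 4.7089 / 1.5 = 3.1393


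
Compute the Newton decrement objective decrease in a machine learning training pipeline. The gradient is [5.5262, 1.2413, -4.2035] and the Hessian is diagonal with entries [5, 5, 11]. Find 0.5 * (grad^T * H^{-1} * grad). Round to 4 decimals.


Step 1: H is diagonal, so H^(-1) * g = [1.1052, 0.2483, -0.3821].
Step 2: g^T H^(-1) g = sum_i g_i^2 / H_ii
  = (5.5262)^2/5 + (1.2413)^2/5 + (-4.2035)^2/11
  = 6.1078 + 0.3082 + 1.6063 = 8.0223
Step 3: Objective decrease = 0.5 * g^T H^(-1) g = 4.0111


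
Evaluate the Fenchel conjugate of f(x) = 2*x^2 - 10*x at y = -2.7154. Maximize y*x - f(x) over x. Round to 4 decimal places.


f*(y) = sup_x {y*x - a*x^2 - b*x} = sup_x {(y-b)*x - a*x^2}
FOC: (y - b) - 2a*x = 0 => x* = (y - b)/(2a)
x* = (-2.7154 + 10)/(2*2) = 1.8212
f*(-2.7154) = (y-b)^2/(4a) = (-2.7154 + 10)^2/(4*2)
= 53.0654/8 = 6.6332


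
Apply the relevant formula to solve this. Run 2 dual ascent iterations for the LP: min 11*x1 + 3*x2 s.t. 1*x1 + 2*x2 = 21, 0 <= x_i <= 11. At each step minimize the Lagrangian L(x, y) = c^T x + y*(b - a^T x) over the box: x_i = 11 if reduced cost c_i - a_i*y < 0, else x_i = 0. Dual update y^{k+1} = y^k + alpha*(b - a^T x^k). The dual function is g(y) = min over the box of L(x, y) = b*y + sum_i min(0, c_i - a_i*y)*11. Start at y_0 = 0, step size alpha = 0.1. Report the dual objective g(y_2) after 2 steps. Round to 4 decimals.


Dual ascent for LP: min 11*x1 + 3*x2, 1*x1 + 2*x2 = 21, 0 <= x_i <= 11
Step 1: y^k = 0.0, reduced costs: (11.0, 3.0)
  x^k = (0.0, 0.0), subgradient = b - a^T x = 21.0
  y^{k+1} = 0.0 + 0.1*21.0 = 2.1
Step 2: y^k = 2.1, reduced costs: (8.9, -1.2)
  x^k = (0.0, 11.0), subgradient = b - a^T x = -1.0
  y^{k+1} = 2.1 + 0.1*-1.0 = 2.0
Dual objective at y_2 = 2.0: reduced costs (9.0, -1.0), box minimizer x = (0.0, 11.0)
g(y_2) = b*y + (c1 - a1*y)*x1 + (c2 - a2*y)*x2 = 21*2.0 + 9.0*0.0 + (-1.0)*11.0 = 42.0 + 0.0 - 11.0 = 31.0


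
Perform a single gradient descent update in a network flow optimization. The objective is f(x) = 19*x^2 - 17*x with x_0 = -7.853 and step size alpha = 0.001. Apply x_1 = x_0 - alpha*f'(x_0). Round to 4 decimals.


We compute the gradient at x_0 and apply the update.
f'(x) = 38*x - 17
f'(-7.853) = 38*-7.853 - 17 = -315.414
x_1 = -7.853 - 0.001*-315.414 = -7.5376


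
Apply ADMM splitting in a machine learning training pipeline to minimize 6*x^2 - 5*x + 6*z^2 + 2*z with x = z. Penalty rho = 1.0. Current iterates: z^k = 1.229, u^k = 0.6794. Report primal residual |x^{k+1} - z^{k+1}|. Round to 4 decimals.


ADMM iteration with rho = 1.0, z^k = 1.229, u^k = 0.6794
Step 1: x-update.
Minimize 6*x^2 - 5*x + (1.0/2)*(x - 1.229 + 0.6794)^2
FOC: (2*6 + 1.0)*x = 5 + 1.0*(1.229 - 0.6794)
x^{k+1} = 0.4269
Step 2: z-update.
Minimize 6*z^2 + 2*z + (1.0/2)*(0.4269 - z + 0.6794)^2
FOC: (2*6 + 1.0)*z = -2 + 1.0*(0.4269 + 0.6794)
z^{k+1} = -0.0687
Step 3: u-update.
u^{k+1} = 0.6794 + 0.4269 + 0.0687 = 1.175
Step 4: Primal residual = |0.4269 + 0.0687| = 0.4956


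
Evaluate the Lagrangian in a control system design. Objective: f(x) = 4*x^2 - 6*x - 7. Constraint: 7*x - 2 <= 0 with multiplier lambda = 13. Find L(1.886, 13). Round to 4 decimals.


Step 1: Evaluate f(x).
f(1.886) = 4*1.886^2 - 6*1.886 - 7 = -4.088
Step 2: Evaluate g(x).
g(1.886) = 7*1.886 - 2 = 11.202
Step 3: Compute Lagrangian.
L = -4.088 + 13*11.202 = 141.538


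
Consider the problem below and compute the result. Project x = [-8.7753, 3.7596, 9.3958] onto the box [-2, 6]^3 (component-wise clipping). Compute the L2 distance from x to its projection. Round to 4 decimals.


Project each component onto [-2, 6].
clip(-8.7753) = -2.0, clip(3.7596) = 3.7596, clip(9.3958) = 6.0
Projection = [-2.0, 3.7596, 6.0]
Squared diffs: [45.9047, 0.0, 11.5315]
Distance = sqrt(57.4362) = 7.5787


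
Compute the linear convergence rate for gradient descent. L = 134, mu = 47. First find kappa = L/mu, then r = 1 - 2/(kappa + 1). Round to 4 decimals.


Step 1: Compute the condition number.
kappa = L/mu = 134/47 = 2.8511
Step 2: Compute the convergence rate.
r = 1 - 2/(kappa + 1) = 1 - 2*mu/(L + mu) = (L - mu)/(L + mu) = 87/181 = 0.4807


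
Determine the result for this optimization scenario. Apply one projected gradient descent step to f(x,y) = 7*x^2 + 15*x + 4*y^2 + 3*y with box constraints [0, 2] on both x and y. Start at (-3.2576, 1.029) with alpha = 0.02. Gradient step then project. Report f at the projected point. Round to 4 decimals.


Step 1: Compute gradient at (-3.2576, 1.029).
grad_x = 2*7*-3.2576 + 15 = -30.6064
grad_y = 2*4*1.029 + 3 = 11.232
Step 2: Gradient step.
x_raw = -3.2576 - 0.02*-30.6064 = -2.6455
y_raw = 1.029 - 0.02*11.232 = 0.8044
Step 3: Project onto [0, 2].
x_proj = clip(-2.6455) = 0.0
y_proj = clip(0.8044) = 0.8044
Step 4: Evaluate f.
f(0.0, 0.8044) = 5.0011


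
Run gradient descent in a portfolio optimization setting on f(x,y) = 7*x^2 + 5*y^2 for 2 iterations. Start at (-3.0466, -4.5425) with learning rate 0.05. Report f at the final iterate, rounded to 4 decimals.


Gradient descent on f(x,y) = 7*x^2 + 5*y^2.
Starting point: (-3.0466, -4.5425), alpha = 0.05
Step 1: grad_x = 2*7*-3.0466 = -42.6524, grad_y = 2*5*-4.5425 = -45.425
  x_1 = -3.0466 - 0.05*-42.6524 = -0.914
  y_1 = -4.5425 - 0.05*-45.425 = -2.2713
Step 2: grad_x = 2*7*-0.914 = -12.7957, grad_y = 2*5*-2.2713 = -22.7125
  x_2 = -0.914 - 0.05*-12.7957 = -0.2742
  y_2 = -2.2713 - 0.05*-22.7125 = -1.1356
f(-0.2742, -1.1356) = 7*(-0.2742)^2 + 5*(-1.1356)^2 = 6.9745


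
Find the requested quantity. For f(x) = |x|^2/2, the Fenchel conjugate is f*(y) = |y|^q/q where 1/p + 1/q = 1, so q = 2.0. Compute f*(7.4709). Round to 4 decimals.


The conjugate exponent q satisfies 1/p + 1/q = 1.
p = 2, so q = 2/(2 - 1) = 2.0
|y|^q = 7.4709^2.0 = 55.8143
f*(7.4709) = 55.8143 / 2.0 = 27.9072


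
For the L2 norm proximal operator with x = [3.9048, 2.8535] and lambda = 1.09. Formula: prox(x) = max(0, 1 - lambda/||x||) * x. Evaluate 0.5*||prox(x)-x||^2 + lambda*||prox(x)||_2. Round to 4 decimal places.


Step 1: Compute ||x||.
||x|| = 4.8363
Step 2: Compute scaling factor.
scale = max(0, 1 - 1.09/4.8363) = 0.7746
Step 3: prox(x) = [3.0247, 2.2104]
||prox(x)|| = 3.7463
Step 4: Proximal objective.
0.5*||prox-x||^2 = 0.5941
lambda*||prox|| = 4.0835
Total = 4.6775


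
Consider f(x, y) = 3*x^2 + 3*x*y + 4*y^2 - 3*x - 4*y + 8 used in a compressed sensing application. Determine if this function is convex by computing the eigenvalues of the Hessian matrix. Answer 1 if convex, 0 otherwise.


The Hessian of f(x,y) = 3*x^2 + 3*x*y + 4*y^2 - 3*x - 4*y + 8 is:
H = [[6, 3], [3, 8]]
Trace = 6 + 8 = 14
Determinant = 6*8 - (3)^2 = 39
Discriminant = (14)^2 - 4*39 = 40.0
Eigenvalues: lambda_1 = 3.8377, lambda_2 = 10.1623
The function is convex.

1


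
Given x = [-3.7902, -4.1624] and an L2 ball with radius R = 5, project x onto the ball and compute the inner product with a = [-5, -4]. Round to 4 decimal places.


Step 1: Compute ||x|| (intermediates to 6 decimals).
||x|| = sqrt((-3.7902)^2 + (-4.1624)^2) = 5.629493
Step 2: Project.
Since ||x|| > R, scale = R/||x|| = 5/5.629493 = 0.888179, proj(x) = scale * x
proj(x) = [-3.366376, -3.696956]
Step 3: Dot product.
a^T * proj(x) = -5*(-3.366376) - 4*(-3.696956) = 31.6197


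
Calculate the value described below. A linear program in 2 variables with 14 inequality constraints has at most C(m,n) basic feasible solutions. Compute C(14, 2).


Each vertex corresponds to some choice of n active constraints out of m, so the number of vertices is at most C(m, n) = m! / (n!(m-n)!).
m = 14, n = 2
Numerator: 14 * 13
Denominator: 2! = 2
C(14, 2) = 91


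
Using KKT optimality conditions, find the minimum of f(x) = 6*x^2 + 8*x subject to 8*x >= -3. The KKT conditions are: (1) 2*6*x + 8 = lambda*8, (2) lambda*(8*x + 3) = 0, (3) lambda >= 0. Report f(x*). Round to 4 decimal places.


Step 1: Try lambda = 0 (constraint inactive).
x_unc = -8/(2*6) = -0.6667
Check: 8*-0.6667 = -5.3336 < -3 -- violated!
Step 2: Constraint must be active: 8*x = -3
x* = -3/8 = -0.375
lambda = (2*6*(-0.375) + 8)/8 = 0.4375
Step 3: Compute optimal value.
f(x*) = 6*(-0.375)^2 + 8*(-0.375) = -2.1563


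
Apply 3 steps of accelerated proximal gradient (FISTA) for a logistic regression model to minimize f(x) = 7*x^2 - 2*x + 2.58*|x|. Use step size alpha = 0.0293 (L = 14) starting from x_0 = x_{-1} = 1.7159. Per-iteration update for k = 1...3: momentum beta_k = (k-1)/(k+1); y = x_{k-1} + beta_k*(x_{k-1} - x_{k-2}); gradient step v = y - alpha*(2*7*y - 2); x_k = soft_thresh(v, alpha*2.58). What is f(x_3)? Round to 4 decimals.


FISTA on f(x) = 7*x^2 - 2*x + 2.58*|x|
L = 14, alpha = 0.0293
Iteration 1: beta = 0.0, y = 1.7159 + 0.0*(1.7159 - 1.7159) = 1.7159
  grad(y) = 22.0226, v = y - alpha*grad = 1.0706
  prox(v) = soft_thresh(1.0706, 0.0756) = 0.995
Iteration 2: beta = 0.3333, y = 0.995 + 0.3333*(0.995 - 1.7159) = 0.7548
  grad(y) = 8.5666, v = y - alpha*grad = 0.5038
  prox(v) = soft_thresh(0.5038, 0.0756) = 0.4282
Iteration 3: beta = 0.5, y = 0.4282 + 0.5*(0.4282 - 0.995) = 0.1447
  grad(y) = 0.0261, v = y - alpha*grad = 0.144
  prox(v) = soft_thresh(0.144, 0.0756) = 0.0684
f(x_3) = 7*0.0684^2 - 2*0.0684 + 2.58*|0.0684| = 0.0724


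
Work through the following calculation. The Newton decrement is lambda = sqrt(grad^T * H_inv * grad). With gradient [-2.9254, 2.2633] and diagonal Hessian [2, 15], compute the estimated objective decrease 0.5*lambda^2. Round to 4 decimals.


Step 1: H is diagonal, so H^(-1) * g = [-1.4627, 0.1509].
Step 2: g^T H^(-1) g = sum_i g_i^2 / H_ii
  = (-2.9254)^2/2 + (2.2633)^2/15
  = 4.279 + 0.3415 = 4.6205
Step 3: Objective decrease = 0.5 * g^T H^(-1) g = 2.3102


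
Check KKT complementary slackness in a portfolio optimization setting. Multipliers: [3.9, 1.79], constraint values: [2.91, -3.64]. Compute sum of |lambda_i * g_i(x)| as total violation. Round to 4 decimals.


KKT complementary slackness check:
lambda_1 * g_1 = 3.9 * 2.91 = 11.349
lambda_2 * g_2 = 1.79 * -3.64 = -6.5156
Total violation = 11.349 + 6.5156 = 17.8646


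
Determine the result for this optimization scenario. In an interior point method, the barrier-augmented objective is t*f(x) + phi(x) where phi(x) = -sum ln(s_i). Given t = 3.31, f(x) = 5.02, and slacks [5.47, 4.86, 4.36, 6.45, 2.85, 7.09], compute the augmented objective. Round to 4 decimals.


Step 1: Compute log-barrier.
ln values: [1.6993, 1.581, 1.4725, 1.8641, 1.0473, 1.9587]
phi = -(1.6993 + 1.581 + 1.4725 + 1.8641 + 1.0473 + 1.9587) = -9.6229
Step 2: Compute augmented objective.
t*f(x) = 3.31*5.02 = 16.6162
Total = 16.6162 - 9.6229 = 6.9933


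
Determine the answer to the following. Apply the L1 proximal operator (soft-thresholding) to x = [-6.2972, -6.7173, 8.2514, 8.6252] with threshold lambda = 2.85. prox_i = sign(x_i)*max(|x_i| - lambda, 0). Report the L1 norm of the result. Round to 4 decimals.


Soft-thresholding with lambda = 2.85:
prox(-6.2972) = sign(-6.2972)*max(|-6.2972| - 2.85, 0) = -3.4472
prox(-6.7173) = sign(-6.7173)*max(|-6.7173| - 2.85, 0) = -3.8673
prox(8.2514) = sign(8.2514)*max(|8.2514| - 2.85, 0) = 5.4014
prox(8.6252) = sign(8.6252)*max(|8.6252| - 2.85, 0) = 5.7752
prox(x) = [-3.4472, -3.8673, 5.4014, 5.7752]
||prox(x)||_1 = 3.4472 + 3.8673 + 5.4014 + 5.7752 = 18.4911


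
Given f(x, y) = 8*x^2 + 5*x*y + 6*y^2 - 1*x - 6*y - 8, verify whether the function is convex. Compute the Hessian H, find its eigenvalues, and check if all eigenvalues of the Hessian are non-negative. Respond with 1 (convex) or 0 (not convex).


The Hessian of f(x,y) = 8*x^2 + 5*x*y + 6*y^2 - 1*x - 6*y - 8 is:
H = [[16, 5], [5, 12]]
Trace = 16 + 12 = 28
Determinant = 16*12 - (5)^2 = 167
Discriminant = (28)^2 - 4*167 = 116.0
Eigenvalues: lambda_1 = 8.6148, lambda_2 = 19.3852
The function is convex.

1


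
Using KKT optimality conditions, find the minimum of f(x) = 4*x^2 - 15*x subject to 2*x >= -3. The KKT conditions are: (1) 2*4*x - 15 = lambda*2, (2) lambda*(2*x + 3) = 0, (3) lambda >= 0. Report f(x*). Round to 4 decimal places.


Step 1: Try lambda = 0 (constraint inactive).
Stationarity: 2*4*x - 15 = 0
x* = 15/(2*4) = 1.875
Check constraint: 2*1.875 = 3.75 >= -3 -- satisfied.
Step 2: Compute optimal value.
f(x*) = 4*1.875^2 - 15*1.875 = -14.0625


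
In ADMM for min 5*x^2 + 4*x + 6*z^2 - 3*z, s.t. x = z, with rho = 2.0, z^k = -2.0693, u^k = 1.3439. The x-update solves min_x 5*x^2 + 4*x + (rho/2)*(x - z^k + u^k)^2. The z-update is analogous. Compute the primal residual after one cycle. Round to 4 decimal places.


ADMM iteration with rho = 2.0, z^k = -2.0693, u^k = 1.3439
Step 1: x-update.
Minimize 5*x^2 + 4*x + (2.0/2)*(x + 2.0693 + 1.3439)^2
FOC: (2*5 + 2.0)*x = -4 + 2.0*(-2.0693 - 1.3439)
x^{k+1} = -0.9022
Step 2: z-update.
Minimize 6*z^2 - 3*z + (2.0/2)*(-0.9022 - z + 1.3439)^2
FOC: (2*6 + 2.0)*z = 3 + 2.0*(-0.9022 + 1.3439)
z^{k+1} = 0.2774
Step 3: u-update.
u^{k+1} = 1.3439 - 0.9022 - 0.2774 = 0.1643
Step 4: Primal residual = |-0.9022 - 0.2774| = 1.1796
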